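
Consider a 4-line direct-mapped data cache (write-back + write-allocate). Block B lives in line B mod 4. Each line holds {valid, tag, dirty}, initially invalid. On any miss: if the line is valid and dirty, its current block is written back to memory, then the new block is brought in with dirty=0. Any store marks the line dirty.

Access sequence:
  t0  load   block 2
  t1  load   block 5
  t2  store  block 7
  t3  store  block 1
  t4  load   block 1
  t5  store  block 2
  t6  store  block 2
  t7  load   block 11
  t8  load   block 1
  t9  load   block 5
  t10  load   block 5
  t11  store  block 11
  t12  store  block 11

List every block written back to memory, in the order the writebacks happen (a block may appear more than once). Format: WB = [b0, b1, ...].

WB = [7, 1]

  0 | R B2 → L2 miss [-]
  1 | R B5 → L1 miss [-]
  2 | W B7 → L3 miss [D]
  3 | W B1 → L1 miss [D]
  4 | R B1 → L1 hit [D]
  5 | W B2 → L2 hit [D]
  6 | W B2 → L2 hit [D]
  7 | R B11 → L3 miss wb→B7 [-]
  8 | R B1 → L1 hit [D]
  9 | R B5 → L1 miss wb→B1 [-]
  10 | R B5 → L1 hit [-]
  11 | W B11 → L3 hit [D]
  12 | W B11 → L3 hit [D]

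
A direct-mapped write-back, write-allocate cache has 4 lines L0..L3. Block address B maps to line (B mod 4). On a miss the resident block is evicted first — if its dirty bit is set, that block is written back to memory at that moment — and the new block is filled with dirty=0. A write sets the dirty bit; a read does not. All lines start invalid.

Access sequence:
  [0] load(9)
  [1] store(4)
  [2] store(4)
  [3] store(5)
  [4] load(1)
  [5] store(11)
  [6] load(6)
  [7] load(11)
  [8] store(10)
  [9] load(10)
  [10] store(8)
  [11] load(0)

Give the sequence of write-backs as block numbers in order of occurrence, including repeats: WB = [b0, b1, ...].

0: R B9 → L1 miss [-]
1: W B4 → L0 miss [D]
2: W B4 → L0 hit [D]
3: W B5 → L1 miss [D]
4: R B1 → L1 miss wb→B5 [-]
5: W B11 → L3 miss [D]
6: R B6 → L2 miss [-]
7: R B11 → L3 hit [D]
8: W B10 → L2 miss [D]
9: R B10 → L2 hit [D]
10: W B8 → L0 miss wb→B4 [D]
11: R B0 → L0 miss wb→B8 [-]

WB = [5, 4, 8]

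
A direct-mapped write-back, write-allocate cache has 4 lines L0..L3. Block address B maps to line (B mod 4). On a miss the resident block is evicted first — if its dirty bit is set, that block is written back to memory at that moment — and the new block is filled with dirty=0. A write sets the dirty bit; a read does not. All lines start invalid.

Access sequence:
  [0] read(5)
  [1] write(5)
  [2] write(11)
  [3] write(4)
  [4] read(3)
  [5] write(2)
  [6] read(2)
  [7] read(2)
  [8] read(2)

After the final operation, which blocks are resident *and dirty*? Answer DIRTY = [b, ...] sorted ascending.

DIRTY = [2, 4, 5]

0: R B5 → L1 miss [-]
1: W B5 → L1 hit [D]
2: W B11 → L3 miss [D]
3: W B4 → L0 miss [D]
4: R B3 → L3 miss wb→B11 [-]
5: W B2 → L2 miss [D]
6: R B2 → L2 hit [D]
7: R B2 → L2 hit [D]
8: R B2 → L2 hit [D]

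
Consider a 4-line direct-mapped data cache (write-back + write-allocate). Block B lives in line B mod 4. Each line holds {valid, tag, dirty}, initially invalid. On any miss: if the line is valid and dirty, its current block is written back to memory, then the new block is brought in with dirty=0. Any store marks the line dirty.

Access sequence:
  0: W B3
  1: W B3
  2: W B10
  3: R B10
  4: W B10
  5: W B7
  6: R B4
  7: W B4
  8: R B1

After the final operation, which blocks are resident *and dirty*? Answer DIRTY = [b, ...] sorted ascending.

0: W B3 -> L3 miss  d=D]
1: W B3 -> L3 hit  d=D]
2: W B10 -> L2 miss  d=D]
3: R B10 -> L2 hit  d=D]
4: W B10 -> L2 hit  d=D]
5: W B7 -> L3 miss wb->B3  d=D]
6: R B4 -> L0 miss  d=-]
7: W B4 -> L0 hit  d=D]
8: R B1 -> L1 miss  d=-]

DIRTY = [4, 7, 10]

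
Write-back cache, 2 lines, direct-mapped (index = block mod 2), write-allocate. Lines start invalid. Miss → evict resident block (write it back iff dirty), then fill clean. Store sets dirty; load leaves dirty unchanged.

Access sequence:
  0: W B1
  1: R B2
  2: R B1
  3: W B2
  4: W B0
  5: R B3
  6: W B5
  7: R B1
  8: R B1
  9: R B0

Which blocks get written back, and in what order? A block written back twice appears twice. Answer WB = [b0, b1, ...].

WB = [2, 1, 5]

0: W B1 → L1 miss [D]
1: R B2 → L0 miss [-]
2: R B1 → L1 hit [D]
3: W B2 → L0 hit [D]
4: W B0 → L0 miss wb→B2 [D]
5: R B3 → L1 miss wb→B1 [-]
6: W B5 → L1 miss [D]
7: R B1 → L1 miss wb→B5 [-]
8: R B1 → L1 hit [-]
9: R B0 → L0 hit [D]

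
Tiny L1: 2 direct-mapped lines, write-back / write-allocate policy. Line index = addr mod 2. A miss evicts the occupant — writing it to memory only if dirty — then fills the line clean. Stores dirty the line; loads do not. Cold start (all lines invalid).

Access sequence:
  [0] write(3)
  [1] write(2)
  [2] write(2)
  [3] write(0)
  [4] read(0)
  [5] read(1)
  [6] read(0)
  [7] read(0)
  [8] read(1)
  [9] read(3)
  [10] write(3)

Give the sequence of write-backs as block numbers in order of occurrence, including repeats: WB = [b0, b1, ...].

WB = [2, 3]

  0 | W B3 → L1 miss [D]
  1 | W B2 → L0 miss [D]
  2 | W B2 → L0 hit [D]
  3 | W B0 → L0 miss wb→B2 [D]
  4 | R B0 → L0 hit [D]
  5 | R B1 → L1 miss wb→B3 [-]
  6 | R B0 → L0 hit [D]
  7 | R B0 → L0 hit [D]
  8 | R B1 → L1 hit [-]
  9 | R B3 → L1 miss [-]
  10 | W B3 → L1 hit [D]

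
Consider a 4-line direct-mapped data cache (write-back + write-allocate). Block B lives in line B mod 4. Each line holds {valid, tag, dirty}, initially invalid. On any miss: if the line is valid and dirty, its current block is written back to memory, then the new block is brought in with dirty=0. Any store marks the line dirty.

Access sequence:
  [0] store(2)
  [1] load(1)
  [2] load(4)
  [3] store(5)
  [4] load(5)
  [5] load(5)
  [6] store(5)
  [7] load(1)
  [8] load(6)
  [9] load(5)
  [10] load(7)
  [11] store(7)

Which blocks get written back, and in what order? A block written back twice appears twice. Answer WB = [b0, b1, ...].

  0 | W B2 → L2 miss [D]
  1 | R B1 → L1 miss [-]
  2 | R B4 → L0 miss [-]
  3 | W B5 → L1 miss [D]
  4 | R B5 → L1 hit [D]
  5 | R B5 → L1 hit [D]
  6 | W B5 → L1 hit [D]
  7 | R B1 → L1 miss wb→B5 [-]
  8 | R B6 → L2 miss wb→B2 [-]
  9 | R B5 → L1 miss [-]
  10 | R B7 → L3 miss [-]
  11 | W B7 → L3 hit [D]

WB = [5, 2]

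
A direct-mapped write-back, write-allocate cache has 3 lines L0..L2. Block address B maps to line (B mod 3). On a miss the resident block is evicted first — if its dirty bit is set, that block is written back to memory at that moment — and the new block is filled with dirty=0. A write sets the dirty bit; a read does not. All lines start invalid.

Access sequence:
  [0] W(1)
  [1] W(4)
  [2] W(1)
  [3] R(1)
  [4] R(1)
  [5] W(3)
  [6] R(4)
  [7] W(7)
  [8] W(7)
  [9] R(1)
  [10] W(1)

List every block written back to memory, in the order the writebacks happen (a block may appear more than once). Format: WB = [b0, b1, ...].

WB = [1, 4, 1, 7]

  0 | W B1 → L1 miss [D]
  1 | W B4 → L1 miss wb→B1 [D]
  2 | W B1 → L1 miss wb→B4 [D]
  3 | R B1 → L1 hit [D]
  4 | R B1 → L1 hit [D]
  5 | W B3 → L0 miss [D]
  6 | R B4 → L1 miss wb→B1 [-]
  7 | W B7 → L1 miss [D]
  8 | W B7 → L1 hit [D]
  9 | R B1 → L1 miss wb→B7 [-]
  10 | W B1 → L1 hit [D]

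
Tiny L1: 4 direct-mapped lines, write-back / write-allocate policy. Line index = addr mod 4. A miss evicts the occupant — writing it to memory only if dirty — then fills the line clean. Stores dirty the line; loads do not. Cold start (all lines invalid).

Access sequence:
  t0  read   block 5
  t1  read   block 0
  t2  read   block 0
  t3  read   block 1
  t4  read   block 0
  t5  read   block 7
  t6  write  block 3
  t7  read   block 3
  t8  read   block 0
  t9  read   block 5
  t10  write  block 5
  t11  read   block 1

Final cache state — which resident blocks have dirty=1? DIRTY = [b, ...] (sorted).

0: R B5 -> L1 miss  d=-]
1: R B0 -> L0 miss  d=-]
2: R B0 -> L0 hit  d=-]
3: R B1 -> L1 miss  d=-]
4: R B0 -> L0 hit  d=-]
5: R B7 -> L3 miss  d=-]
6: W B3 -> L3 miss  d=D]
7: R B3 -> L3 hit  d=D]
8: R B0 -> L0 hit  d=-]
9: R B5 -> L1 miss  d=-]
10: W B5 -> L1 hit  d=D]
11: R B1 -> L1 miss wb->B5  d=-]

DIRTY = [3]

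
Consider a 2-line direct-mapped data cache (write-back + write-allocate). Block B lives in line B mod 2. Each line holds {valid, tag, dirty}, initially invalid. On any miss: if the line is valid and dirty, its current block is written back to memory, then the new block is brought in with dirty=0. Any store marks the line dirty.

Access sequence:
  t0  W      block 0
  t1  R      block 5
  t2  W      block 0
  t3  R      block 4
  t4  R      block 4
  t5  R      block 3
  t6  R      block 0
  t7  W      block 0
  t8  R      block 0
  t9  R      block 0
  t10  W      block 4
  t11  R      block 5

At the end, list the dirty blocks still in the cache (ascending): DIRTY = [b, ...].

DIRTY = [4]

0: W B0 -> L0 miss  d=D]
1: R B5 -> L1 miss  d=-]
2: W B0 -> L0 hit  d=D]
3: R B4 -> L0 miss wb->B0  d=-]
4: R B4 -> L0 hit  d=-]
5: R B3 -> L1 miss  d=-]
6: R B0 -> L0 miss  d=-]
7: W B0 -> L0 hit  d=D]
8: R B0 -> L0 hit  d=D]
9: R B0 -> L0 hit  d=D]
10: W B4 -> L0 miss wb->B0  d=D]
11: R B5 -> L1 miss  d=-]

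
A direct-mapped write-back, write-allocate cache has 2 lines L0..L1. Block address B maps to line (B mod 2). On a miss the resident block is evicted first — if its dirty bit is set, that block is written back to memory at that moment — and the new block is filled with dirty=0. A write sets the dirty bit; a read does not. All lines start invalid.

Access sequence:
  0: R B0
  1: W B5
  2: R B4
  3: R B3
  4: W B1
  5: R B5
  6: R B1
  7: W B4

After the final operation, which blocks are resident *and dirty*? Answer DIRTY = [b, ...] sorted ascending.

0: R B0 -> L0 miss  d=-]
1: W B5 -> L1 miss  d=D]
2: R B4 -> L0 miss  d=-]
3: R B3 -> L1 miss wb->B5  d=-]
4: W B1 -> L1 miss  d=D]
5: R B5 -> L1 miss wb->B1  d=-]
6: R B1 -> L1 miss  d=-]
7: W B4 -> L0 hit  d=D]

DIRTY = [4]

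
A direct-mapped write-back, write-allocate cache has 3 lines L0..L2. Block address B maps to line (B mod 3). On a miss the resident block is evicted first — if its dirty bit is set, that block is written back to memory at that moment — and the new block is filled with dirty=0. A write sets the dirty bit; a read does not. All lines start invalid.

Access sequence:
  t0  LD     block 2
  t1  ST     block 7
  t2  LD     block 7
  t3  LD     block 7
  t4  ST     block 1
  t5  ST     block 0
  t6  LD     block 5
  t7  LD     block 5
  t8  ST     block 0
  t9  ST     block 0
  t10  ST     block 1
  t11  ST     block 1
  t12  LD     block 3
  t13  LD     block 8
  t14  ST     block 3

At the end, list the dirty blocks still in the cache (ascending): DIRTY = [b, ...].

DIRTY = [1, 3]

0: R B2 -> L2 miss  d=-]
1: W B7 -> L1 miss  d=D]
2: R B7 -> L1 hit  d=D]
3: R B7 -> L1 hit  d=D]
4: W B1 -> L1 miss wb->B7  d=D]
5: W B0 -> L0 miss  d=D]
6: R B5 -> L2 miss  d=-]
7: R B5 -> L2 hit  d=-]
8: W B0 -> L0 hit  d=D]
9: W B0 -> L0 hit  d=D]
10: W B1 -> L1 hit  d=D]
11: W B1 -> L1 hit  d=D]
12: R B3 -> L0 miss wb->B0  d=-]
13: R B8 -> L2 miss  d=-]
14: W B3 -> L0 hit  d=D]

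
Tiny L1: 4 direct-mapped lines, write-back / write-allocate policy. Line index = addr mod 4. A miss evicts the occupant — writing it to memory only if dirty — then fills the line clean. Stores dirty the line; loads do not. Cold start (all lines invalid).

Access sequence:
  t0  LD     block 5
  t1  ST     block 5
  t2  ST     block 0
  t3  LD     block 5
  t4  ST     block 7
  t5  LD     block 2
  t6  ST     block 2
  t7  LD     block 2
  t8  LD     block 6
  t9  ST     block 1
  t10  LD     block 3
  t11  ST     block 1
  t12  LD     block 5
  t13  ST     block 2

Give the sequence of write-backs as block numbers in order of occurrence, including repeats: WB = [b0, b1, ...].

0: R B5 -> L1 miss  d=-]
1: W B5 -> L1 hit  d=D]
2: W B0 -> L0 miss  d=D]
3: R B5 -> L1 hit  d=D]
4: W B7 -> L3 miss  d=D]
5: R B2 -> L2 miss  d=-]
6: W B2 -> L2 hit  d=D]
7: R B2 -> L2 hit  d=D]
8: R B6 -> L2 miss wb->B2  d=-]
9: W B1 -> L1 miss wb->B5  d=D]
10: R B3 -> L3 miss wb->B7  d=-]
11: W B1 -> L1 hit  d=D]
12: R B5 -> L1 miss wb->B1  d=-]
13: W B2 -> L2 miss  d=D]

WB = [2, 5, 7, 1]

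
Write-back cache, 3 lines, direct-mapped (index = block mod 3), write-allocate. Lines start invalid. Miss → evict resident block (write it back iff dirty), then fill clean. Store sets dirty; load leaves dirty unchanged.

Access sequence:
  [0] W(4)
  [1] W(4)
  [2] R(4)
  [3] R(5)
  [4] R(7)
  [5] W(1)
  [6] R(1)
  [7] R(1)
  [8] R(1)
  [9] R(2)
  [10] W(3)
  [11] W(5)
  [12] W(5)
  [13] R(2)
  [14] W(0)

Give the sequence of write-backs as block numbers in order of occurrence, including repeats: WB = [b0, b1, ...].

WB = [4, 5, 3]

0: W B4 → L1 miss [D]
1: W B4 → L1 hit [D]
2: R B4 → L1 hit [D]
3: R B5 → L2 miss [-]
4: R B7 → L1 miss wb→B4 [-]
5: W B1 → L1 miss [D]
6: R B1 → L1 hit [D]
7: R B1 → L1 hit [D]
8: R B1 → L1 hit [D]
9: R B2 → L2 miss [-]
10: W B3 → L0 miss [D]
11: W B5 → L2 miss [D]
12: W B5 → L2 hit [D]
13: R B2 → L2 miss wb→B5 [-]
14: W B0 → L0 miss wb→B3 [D]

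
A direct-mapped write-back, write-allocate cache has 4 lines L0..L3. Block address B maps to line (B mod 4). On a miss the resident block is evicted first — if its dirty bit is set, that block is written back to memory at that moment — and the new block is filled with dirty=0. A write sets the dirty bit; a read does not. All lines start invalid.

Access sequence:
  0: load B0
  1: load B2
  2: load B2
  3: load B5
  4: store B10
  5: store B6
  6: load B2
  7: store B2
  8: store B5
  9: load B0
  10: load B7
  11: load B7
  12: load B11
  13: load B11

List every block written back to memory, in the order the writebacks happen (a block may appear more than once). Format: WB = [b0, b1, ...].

WB = [10, 6]

0: R B0 -> L0 miss  d=-]
1: R B2 -> L2 miss  d=-]
2: R B2 -> L2 hit  d=-]
3: R B5 -> L1 miss  d=-]
4: W B10 -> L2 miss  d=D]
5: W B6 -> L2 miss wb->B10  d=D]
6: R B2 -> L2 miss wb->B6  d=-]
7: W B2 -> L2 hit  d=D]
8: W B5 -> L1 hit  d=D]
9: R B0 -> L0 hit  d=-]
10: R B7 -> L3 miss  d=-]
11: R B7 -> L3 hit  d=-]
12: R B11 -> L3 miss  d=-]
13: R B11 -> L3 hit  d=-]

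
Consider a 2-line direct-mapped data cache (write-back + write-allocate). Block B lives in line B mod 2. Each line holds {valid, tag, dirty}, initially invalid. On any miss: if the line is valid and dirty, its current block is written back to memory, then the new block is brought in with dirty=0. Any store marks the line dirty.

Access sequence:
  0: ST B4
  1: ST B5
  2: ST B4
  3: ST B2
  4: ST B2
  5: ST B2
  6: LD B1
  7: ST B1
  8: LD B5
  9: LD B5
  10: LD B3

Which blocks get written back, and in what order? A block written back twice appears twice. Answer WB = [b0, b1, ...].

0: W B4 → L0 miss [D]
1: W B5 → L1 miss [D]
2: W B4 → L0 hit [D]
3: W B2 → L0 miss wb→B4 [D]
4: W B2 → L0 hit [D]
5: W B2 → L0 hit [D]
6: R B1 → L1 miss wb→B5 [-]
7: W B1 → L1 hit [D]
8: R B5 → L1 miss wb→B1 [-]
9: R B5 → L1 hit [-]
10: R B3 → L1 miss [-]

WB = [4, 5, 1]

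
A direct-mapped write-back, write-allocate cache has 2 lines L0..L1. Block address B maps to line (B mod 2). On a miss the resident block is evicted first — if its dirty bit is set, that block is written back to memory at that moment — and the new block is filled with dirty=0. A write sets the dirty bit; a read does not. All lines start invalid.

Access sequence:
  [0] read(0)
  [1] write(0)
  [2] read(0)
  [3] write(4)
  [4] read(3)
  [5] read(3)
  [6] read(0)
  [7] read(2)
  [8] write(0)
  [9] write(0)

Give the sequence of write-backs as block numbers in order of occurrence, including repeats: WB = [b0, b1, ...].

0: R B0 → L0 miss [-]
1: W B0 → L0 hit [D]
2: R B0 → L0 hit [D]
3: W B4 → L0 miss wb→B0 [D]
4: R B3 → L1 miss [-]
5: R B3 → L1 hit [-]
6: R B0 → L0 miss wb→B4 [-]
7: R B2 → L0 miss [-]
8: W B0 → L0 miss [D]
9: W B0 → L0 hit [D]

WB = [0, 4]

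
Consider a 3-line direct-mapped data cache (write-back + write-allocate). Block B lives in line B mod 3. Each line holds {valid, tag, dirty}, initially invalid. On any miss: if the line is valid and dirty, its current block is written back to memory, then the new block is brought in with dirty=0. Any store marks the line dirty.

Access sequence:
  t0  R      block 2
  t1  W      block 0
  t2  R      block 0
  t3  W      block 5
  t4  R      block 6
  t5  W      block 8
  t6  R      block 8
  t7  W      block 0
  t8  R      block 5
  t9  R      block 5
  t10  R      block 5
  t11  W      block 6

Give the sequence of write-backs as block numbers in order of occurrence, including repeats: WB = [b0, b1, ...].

WB = [0, 5, 8, 0]

0: R B2 -> L2 miss  d=-]
1: W B0 -> L0 miss  d=D]
2: R B0 -> L0 hit  d=D]
3: W B5 -> L2 miss  d=D]
4: R B6 -> L0 miss wb->B0  d=-]
5: W B8 -> L2 miss wb->B5  d=D]
6: R B8 -> L2 hit  d=D]
7: W B0 -> L0 miss  d=D]
8: R B5 -> L2 miss wb->B8  d=-]
9: R B5 -> L2 hit  d=-]
10: R B5 -> L2 hit  d=-]
11: W B6 -> L0 miss wb->B0  d=D]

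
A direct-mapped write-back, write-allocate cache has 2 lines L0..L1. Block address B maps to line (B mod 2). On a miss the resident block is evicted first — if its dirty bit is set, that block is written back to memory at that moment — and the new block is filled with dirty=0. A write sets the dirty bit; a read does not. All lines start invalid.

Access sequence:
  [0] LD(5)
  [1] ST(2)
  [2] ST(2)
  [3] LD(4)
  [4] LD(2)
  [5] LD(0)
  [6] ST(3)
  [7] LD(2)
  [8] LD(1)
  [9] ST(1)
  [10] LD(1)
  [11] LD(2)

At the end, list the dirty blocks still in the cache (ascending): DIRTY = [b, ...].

DIRTY = [1]

  0 | R B5 → L1 miss [-]
  1 | W B2 → L0 miss [D]
  2 | W B2 → L0 hit [D]
  3 | R B4 → L0 miss wb→B2 [-]
  4 | R B2 → L0 miss [-]
  5 | R B0 → L0 miss [-]
  6 | W B3 → L1 miss [D]
  7 | R B2 → L0 miss [-]
  8 | R B1 → L1 miss wb→B3 [-]
  9 | W B1 → L1 hit [D]
  10 | R B1 → L1 hit [D]
  11 | R B2 → L0 hit [-]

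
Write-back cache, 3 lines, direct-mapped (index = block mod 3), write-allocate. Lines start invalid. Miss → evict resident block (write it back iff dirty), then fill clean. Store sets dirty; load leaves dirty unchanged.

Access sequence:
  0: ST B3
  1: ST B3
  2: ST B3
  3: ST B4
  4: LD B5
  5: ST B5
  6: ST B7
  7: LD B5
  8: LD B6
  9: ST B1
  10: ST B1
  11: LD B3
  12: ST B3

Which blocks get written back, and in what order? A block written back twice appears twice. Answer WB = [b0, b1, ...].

  0 | W B3 → L0 miss [D]
  1 | W B3 → L0 hit [D]
  2 | W B3 → L0 hit [D]
  3 | W B4 → L1 miss [D]
  4 | R B5 → L2 miss [-]
  5 | W B5 → L2 hit [D]
  6 | W B7 → L1 miss wb→B4 [D]
  7 | R B5 → L2 hit [D]
  8 | R B6 → L0 miss wb→B3 [-]
  9 | W B1 → L1 miss wb→B7 [D]
  10 | W B1 → L1 hit [D]
  11 | R B3 → L0 miss [-]
  12 | W B3 → L0 hit [D]

WB = [4, 3, 7]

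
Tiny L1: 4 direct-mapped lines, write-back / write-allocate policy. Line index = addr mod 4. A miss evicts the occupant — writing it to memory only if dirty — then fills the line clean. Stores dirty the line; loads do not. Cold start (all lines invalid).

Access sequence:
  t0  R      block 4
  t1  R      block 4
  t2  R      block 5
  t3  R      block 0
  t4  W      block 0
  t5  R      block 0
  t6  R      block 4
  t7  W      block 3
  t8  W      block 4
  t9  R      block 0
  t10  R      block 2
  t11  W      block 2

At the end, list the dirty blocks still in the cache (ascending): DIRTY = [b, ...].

0: R B4 → L0 miss [-]
1: R B4 → L0 hit [-]
2: R B5 → L1 miss [-]
3: R B0 → L0 miss [-]
4: W B0 → L0 hit [D]
5: R B0 → L0 hit [D]
6: R B4 → L0 miss wb→B0 [-]
7: W B3 → L3 miss [D]
8: W B4 → L0 hit [D]
9: R B0 → L0 miss wb→B4 [-]
10: R B2 → L2 miss [-]
11: W B2 → L2 hit [D]

DIRTY = [2, 3]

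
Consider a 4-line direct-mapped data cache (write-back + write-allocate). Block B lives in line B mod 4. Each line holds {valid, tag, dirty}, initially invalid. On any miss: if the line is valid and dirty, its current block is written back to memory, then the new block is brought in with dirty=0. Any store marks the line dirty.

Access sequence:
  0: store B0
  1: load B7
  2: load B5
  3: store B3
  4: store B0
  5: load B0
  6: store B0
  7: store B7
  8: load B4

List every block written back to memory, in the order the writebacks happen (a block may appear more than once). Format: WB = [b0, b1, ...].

WB = [3, 0]

  0 | W B0 → L0 miss [D]
  1 | R B7 → L3 miss [-]
  2 | R B5 → L1 miss [-]
  3 | W B3 → L3 miss [D]
  4 | W B0 → L0 hit [D]
  5 | R B0 → L0 hit [D]
  6 | W B0 → L0 hit [D]
  7 | W B7 → L3 miss wb→B3 [D]
  8 | R B4 → L0 miss wb→B0 [-]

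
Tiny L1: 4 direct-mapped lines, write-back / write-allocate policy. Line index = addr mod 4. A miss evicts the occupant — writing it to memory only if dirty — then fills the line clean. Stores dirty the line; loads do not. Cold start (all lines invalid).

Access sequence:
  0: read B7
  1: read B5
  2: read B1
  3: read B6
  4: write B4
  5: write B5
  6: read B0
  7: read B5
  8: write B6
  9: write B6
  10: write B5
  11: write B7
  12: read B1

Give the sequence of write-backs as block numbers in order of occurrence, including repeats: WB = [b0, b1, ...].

0: R B7 -> L3 miss  d=-]
1: R B5 -> L1 miss  d=-]
2: R B1 -> L1 miss  d=-]
3: R B6 -> L2 miss  d=-]
4: W B4 -> L0 miss  d=D]
5: W B5 -> L1 miss  d=D]
6: R B0 -> L0 miss wb->B4  d=-]
7: R B5 -> L1 hit  d=D]
8: W B6 -> L2 hit  d=D]
9: W B6 -> L2 hit  d=D]
10: W B5 -> L1 hit  d=D]
11: W B7 -> L3 hit  d=D]
12: R B1 -> L1 miss wb->B5  d=-]

WB = [4, 5]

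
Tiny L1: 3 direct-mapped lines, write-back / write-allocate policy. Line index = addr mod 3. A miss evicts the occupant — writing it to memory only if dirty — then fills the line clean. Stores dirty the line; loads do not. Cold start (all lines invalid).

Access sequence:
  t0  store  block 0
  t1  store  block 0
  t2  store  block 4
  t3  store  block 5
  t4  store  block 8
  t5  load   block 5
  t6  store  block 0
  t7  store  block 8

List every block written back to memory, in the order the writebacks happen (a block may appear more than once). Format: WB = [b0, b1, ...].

WB = [5, 8]

0: W B0 → L0 miss [D]
1: W B0 → L0 hit [D]
2: W B4 → L1 miss [D]
3: W B5 → L2 miss [D]
4: W B8 → L2 miss wb→B5 [D]
5: R B5 → L2 miss wb→B8 [-]
6: W B0 → L0 hit [D]
7: W B8 → L2 miss [D]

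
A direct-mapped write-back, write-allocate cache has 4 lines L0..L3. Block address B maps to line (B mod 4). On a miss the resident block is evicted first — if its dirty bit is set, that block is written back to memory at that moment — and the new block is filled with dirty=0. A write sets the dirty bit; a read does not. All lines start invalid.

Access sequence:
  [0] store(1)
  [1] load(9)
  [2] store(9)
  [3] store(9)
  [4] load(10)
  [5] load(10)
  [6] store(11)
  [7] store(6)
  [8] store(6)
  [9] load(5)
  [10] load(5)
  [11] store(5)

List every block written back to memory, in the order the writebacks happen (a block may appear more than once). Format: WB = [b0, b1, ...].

  0 | W B1 → L1 miss [D]
  1 | R B9 → L1 miss wb→B1 [-]
  2 | W B9 → L1 hit [D]
  3 | W B9 → L1 hit [D]
  4 | R B10 → L2 miss [-]
  5 | R B10 → L2 hit [-]
  6 | W B11 → L3 miss [D]
  7 | W B6 → L2 miss [D]
  8 | W B6 → L2 hit [D]
  9 | R B5 → L1 miss wb→B9 [-]
  10 | R B5 → L1 hit [-]
  11 | W B5 → L1 hit [D]

WB = [1, 9]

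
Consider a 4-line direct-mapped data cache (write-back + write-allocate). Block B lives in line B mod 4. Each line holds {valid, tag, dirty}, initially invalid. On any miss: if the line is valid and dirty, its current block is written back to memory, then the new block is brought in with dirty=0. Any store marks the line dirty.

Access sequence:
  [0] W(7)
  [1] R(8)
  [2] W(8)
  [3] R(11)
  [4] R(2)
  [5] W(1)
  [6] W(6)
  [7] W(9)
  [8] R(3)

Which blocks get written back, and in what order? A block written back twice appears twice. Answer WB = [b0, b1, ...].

0: W B7 -> L3 miss  d=D]
1: R B8 -> L0 miss  d=-]
2: W B8 -> L0 hit  d=D]
3: R B11 -> L3 miss wb->B7  d=-]
4: R B2 -> L2 miss  d=-]
5: W B1 -> L1 miss  d=D]
6: W B6 -> L2 miss  d=D]
7: W B9 -> L1 miss wb->B1  d=D]
8: R B3 -> L3 miss  d=-]

WB = [7, 1]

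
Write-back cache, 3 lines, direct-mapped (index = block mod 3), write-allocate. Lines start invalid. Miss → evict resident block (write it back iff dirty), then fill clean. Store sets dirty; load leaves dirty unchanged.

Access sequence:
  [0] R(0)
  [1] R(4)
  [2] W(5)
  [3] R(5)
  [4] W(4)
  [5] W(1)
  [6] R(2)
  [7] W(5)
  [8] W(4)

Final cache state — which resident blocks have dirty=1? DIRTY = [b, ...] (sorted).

DIRTY = [4, 5]

0: R B0 -> L0 miss  d=-]
1: R B4 -> L1 miss  d=-]
2: W B5 -> L2 miss  d=D]
3: R B5 -> L2 hit  d=D]
4: W B4 -> L1 hit  d=D]
5: W B1 -> L1 miss wb->B4  d=D]
6: R B2 -> L2 miss wb->B5  d=-]
7: W B5 -> L2 miss  d=D]
8: W B4 -> L1 miss wb->B1  d=D]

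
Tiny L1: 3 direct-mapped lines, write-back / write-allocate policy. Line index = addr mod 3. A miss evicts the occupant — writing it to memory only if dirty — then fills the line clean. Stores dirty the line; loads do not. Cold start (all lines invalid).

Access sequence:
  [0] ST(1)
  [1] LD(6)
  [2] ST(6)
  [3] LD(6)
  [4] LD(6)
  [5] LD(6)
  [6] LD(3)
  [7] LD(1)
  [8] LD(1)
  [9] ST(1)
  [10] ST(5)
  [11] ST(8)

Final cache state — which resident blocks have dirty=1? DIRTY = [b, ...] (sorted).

0: W B1 → L1 miss [D]
1: R B6 → L0 miss [-]
2: W B6 → L0 hit [D]
3: R B6 → L0 hit [D]
4: R B6 → L0 hit [D]
5: R B6 → L0 hit [D]
6: R B3 → L0 miss wb→B6 [-]
7: R B1 → L1 hit [D]
8: R B1 → L1 hit [D]
9: W B1 → L1 hit [D]
10: W B5 → L2 miss [D]
11: W B8 → L2 miss wb→B5 [D]

DIRTY = [1, 8]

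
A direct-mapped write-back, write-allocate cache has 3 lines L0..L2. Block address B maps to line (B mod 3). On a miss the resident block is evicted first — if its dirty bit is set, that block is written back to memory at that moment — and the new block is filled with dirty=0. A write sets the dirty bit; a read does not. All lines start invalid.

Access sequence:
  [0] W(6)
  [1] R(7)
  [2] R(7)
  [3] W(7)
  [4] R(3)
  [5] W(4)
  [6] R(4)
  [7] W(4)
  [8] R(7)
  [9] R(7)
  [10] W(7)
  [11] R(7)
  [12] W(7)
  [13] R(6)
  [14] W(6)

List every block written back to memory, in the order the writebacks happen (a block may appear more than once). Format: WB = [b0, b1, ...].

WB = [6, 7, 4]

0: W B6 -> L0 miss  d=D]
1: R B7 -> L1 miss  d=-]
2: R B7 -> L1 hit  d=-]
3: W B7 -> L1 hit  d=D]
4: R B3 -> L0 miss wb->B6  d=-]
5: W B4 -> L1 miss wb->B7  d=D]
6: R B4 -> L1 hit  d=D]
7: W B4 -> L1 hit  d=D]
8: R B7 -> L1 miss wb->B4  d=-]
9: R B7 -> L1 hit  d=-]
10: W B7 -> L1 hit  d=D]
11: R B7 -> L1 hit  d=D]
12: W B7 -> L1 hit  d=D]
13: R B6 -> L0 miss  d=-]
14: W B6 -> L0 hit  d=D]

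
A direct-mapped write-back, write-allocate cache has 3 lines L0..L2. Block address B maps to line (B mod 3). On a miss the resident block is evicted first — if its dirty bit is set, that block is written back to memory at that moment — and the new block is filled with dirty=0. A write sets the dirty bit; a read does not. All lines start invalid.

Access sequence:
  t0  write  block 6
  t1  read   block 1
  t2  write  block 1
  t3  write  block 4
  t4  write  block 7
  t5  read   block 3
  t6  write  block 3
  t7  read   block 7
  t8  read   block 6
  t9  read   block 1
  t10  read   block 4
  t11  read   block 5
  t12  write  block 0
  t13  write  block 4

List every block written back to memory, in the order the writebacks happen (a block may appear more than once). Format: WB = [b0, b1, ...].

WB = [1, 4, 6, 3, 7]

0: W B6 → L0 miss [D]
1: R B1 → L1 miss [-]
2: W B1 → L1 hit [D]
3: W B4 → L1 miss wb→B1 [D]
4: W B7 → L1 miss wb→B4 [D]
5: R B3 → L0 miss wb→B6 [-]
6: W B3 → L0 hit [D]
7: R B7 → L1 hit [D]
8: R B6 → L0 miss wb→B3 [-]
9: R B1 → L1 miss wb→B7 [-]
10: R B4 → L1 miss [-]
11: R B5 → L2 miss [-]
12: W B0 → L0 miss [D]
13: W B4 → L1 hit [D]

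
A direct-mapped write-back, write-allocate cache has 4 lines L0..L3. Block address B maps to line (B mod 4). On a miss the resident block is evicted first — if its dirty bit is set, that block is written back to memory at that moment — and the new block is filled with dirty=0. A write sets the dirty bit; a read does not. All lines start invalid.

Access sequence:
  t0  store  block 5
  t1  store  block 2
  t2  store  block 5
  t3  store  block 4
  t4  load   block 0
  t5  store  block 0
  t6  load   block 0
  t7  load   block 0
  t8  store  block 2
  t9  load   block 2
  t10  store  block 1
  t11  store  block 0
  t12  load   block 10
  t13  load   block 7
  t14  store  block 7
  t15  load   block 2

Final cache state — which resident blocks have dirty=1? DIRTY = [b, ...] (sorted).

DIRTY = [0, 1, 7]

  0 | W B5 → L1 miss [D]
  1 | W B2 → L2 miss [D]
  2 | W B5 → L1 hit [D]
  3 | W B4 → L0 miss [D]
  4 | R B0 → L0 miss wb→B4 [-]
  5 | W B0 → L0 hit [D]
  6 | R B0 → L0 hit [D]
  7 | R B0 → L0 hit [D]
  8 | W B2 → L2 hit [D]
  9 | R B2 → L2 hit [D]
  10 | W B1 → L1 miss wb→B5 [D]
  11 | W B0 → L0 hit [D]
  12 | R B10 → L2 miss wb→B2 [-]
  13 | R B7 → L3 miss [-]
  14 | W B7 → L3 hit [D]
  15 | R B2 → L2 miss [-]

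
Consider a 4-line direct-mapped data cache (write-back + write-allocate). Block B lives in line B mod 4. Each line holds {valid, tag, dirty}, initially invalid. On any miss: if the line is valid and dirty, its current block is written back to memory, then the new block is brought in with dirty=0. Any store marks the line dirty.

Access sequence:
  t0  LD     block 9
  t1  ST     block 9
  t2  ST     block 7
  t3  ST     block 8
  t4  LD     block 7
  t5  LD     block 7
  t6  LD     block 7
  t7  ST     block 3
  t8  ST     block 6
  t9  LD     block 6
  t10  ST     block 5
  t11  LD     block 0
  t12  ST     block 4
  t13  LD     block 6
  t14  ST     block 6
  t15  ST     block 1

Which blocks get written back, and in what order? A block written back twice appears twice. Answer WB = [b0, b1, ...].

0: R B9 -> L1 miss  d=-]
1: W B9 -> L1 hit  d=D]
2: W B7 -> L3 miss  d=D]
3: W B8 -> L0 miss  d=D]
4: R B7 -> L3 hit  d=D]
5: R B7 -> L3 hit  d=D]
6: R B7 -> L3 hit  d=D]
7: W B3 -> L3 miss wb->B7  d=D]
8: W B6 -> L2 miss  d=D]
9: R B6 -> L2 hit  d=D]
10: W B5 -> L1 miss wb->B9  d=D]
11: R B0 -> L0 miss wb->B8  d=-]
12: W B4 -> L0 miss  d=D]
13: R B6 -> L2 hit  d=D]
14: W B6 -> L2 hit  d=D]
15: W B1 -> L1 miss wb->B5  d=D]

WB = [7, 9, 8, 5]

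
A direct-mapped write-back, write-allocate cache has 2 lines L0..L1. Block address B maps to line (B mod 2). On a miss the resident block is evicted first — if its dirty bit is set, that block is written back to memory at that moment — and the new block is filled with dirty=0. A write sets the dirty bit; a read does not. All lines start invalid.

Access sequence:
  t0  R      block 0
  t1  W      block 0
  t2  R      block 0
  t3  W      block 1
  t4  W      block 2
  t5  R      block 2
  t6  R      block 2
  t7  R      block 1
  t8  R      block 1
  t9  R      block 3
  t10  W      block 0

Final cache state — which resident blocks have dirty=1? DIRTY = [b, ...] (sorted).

  0 | R B0 → L0 miss [-]
  1 | W B0 → L0 hit [D]
  2 | R B0 → L0 hit [D]
  3 | W B1 → L1 miss [D]
  4 | W B2 → L0 miss wb→B0 [D]
  5 | R B2 → L0 hit [D]
  6 | R B2 → L0 hit [D]
  7 | R B1 → L1 hit [D]
  8 | R B1 → L1 hit [D]
  9 | R B3 → L1 miss wb→B1 [-]
  10 | W B0 → L0 miss wb→B2 [D]

DIRTY = [0]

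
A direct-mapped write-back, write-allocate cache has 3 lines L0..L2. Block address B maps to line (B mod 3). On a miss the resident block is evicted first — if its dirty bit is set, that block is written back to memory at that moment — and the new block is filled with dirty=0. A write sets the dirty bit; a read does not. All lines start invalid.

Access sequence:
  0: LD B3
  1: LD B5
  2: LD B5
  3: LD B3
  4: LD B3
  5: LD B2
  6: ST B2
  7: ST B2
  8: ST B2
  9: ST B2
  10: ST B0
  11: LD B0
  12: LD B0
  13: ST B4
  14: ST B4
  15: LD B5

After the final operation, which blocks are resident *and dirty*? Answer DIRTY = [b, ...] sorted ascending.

0: R B3 → L0 miss [-]
1: R B5 → L2 miss [-]
2: R B5 → L2 hit [-]
3: R B3 → L0 hit [-]
4: R B3 → L0 hit [-]
5: R B2 → L2 miss [-]
6: W B2 → L2 hit [D]
7: W B2 → L2 hit [D]
8: W B2 → L2 hit [D]
9: W B2 → L2 hit [D]
10: W B0 → L0 miss [D]
11: R B0 → L0 hit [D]
12: R B0 → L0 hit [D]
13: W B4 → L1 miss [D]
14: W B4 → L1 hit [D]
15: R B5 → L2 miss wb→B2 [-]

DIRTY = [0, 4]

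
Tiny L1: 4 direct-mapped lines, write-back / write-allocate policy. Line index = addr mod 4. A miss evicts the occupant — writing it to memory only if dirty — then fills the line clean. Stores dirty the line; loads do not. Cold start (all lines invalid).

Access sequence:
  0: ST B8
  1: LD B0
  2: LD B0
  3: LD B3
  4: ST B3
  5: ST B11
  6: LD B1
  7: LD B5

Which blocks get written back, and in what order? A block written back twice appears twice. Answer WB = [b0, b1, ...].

WB = [8, 3]

0: W B8 -> L0 miss  d=D]
1: R B0 -> L0 miss wb->B8  d=-]
2: R B0 -> L0 hit  d=-]
3: R B3 -> L3 miss  d=-]
4: W B3 -> L3 hit  d=D]
5: W B11 -> L3 miss wb->B3  d=D]
6: R B1 -> L1 miss  d=-]
7: R B5 -> L1 miss  d=-]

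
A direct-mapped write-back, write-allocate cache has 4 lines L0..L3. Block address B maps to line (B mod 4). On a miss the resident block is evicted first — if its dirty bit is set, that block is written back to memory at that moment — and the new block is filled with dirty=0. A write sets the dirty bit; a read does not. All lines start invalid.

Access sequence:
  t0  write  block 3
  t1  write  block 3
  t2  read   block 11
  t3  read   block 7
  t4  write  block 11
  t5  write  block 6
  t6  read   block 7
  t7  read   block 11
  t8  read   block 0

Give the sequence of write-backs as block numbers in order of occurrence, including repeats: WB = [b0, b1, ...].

WB = [3, 11]

0: W B3 -> L3 miss  d=D]
1: W B3 -> L3 hit  d=D]
2: R B11 -> L3 miss wb->B3  d=-]
3: R B7 -> L3 miss  d=-]
4: W B11 -> L3 miss  d=D]
5: W B6 -> L2 miss  d=D]
6: R B7 -> L3 miss wb->B11  d=-]
7: R B11 -> L3 miss  d=-]
8: R B0 -> L0 miss  d=-]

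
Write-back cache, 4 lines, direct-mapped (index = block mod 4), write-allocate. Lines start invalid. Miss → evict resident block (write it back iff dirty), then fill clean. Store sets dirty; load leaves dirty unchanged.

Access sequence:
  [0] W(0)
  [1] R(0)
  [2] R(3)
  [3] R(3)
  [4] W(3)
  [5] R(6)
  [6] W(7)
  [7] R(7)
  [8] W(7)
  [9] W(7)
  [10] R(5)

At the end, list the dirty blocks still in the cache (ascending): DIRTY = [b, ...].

DIRTY = [0, 7]

0: W B0 -> L0 miss  d=D]
1: R B0 -> L0 hit  d=D]
2: R B3 -> L3 miss  d=-]
3: R B3 -> L3 hit  d=-]
4: W B3 -> L3 hit  d=D]
5: R B6 -> L2 miss  d=-]
6: W B7 -> L3 miss wb->B3  d=D]
7: R B7 -> L3 hit  d=D]
8: W B7 -> L3 hit  d=D]
9: W B7 -> L3 hit  d=D]
10: R B5 -> L1 miss  d=-]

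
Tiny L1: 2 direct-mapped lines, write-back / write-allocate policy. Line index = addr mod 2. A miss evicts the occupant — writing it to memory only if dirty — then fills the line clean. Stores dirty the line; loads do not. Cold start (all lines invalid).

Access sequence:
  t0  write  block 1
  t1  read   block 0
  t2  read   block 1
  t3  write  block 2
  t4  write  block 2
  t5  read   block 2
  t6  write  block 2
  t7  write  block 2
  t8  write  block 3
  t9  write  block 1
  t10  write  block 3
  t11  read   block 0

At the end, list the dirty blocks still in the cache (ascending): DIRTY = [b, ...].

0: W B1 -> L1 miss  d=D]
1: R B0 -> L0 miss  d=-]
2: R B1 -> L1 hit  d=D]
3: W B2 -> L0 miss  d=D]
4: W B2 -> L0 hit  d=D]
5: R B2 -> L0 hit  d=D]
6: W B2 -> L0 hit  d=D]
7: W B2 -> L0 hit  d=D]
8: W B3 -> L1 miss wb->B1  d=D]
9: W B1 -> L1 miss wb->B3  d=D]
10: W B3 -> L1 miss wb->B1  d=D]
11: R B0 -> L0 miss wb->B2  d=-]

DIRTY = [3]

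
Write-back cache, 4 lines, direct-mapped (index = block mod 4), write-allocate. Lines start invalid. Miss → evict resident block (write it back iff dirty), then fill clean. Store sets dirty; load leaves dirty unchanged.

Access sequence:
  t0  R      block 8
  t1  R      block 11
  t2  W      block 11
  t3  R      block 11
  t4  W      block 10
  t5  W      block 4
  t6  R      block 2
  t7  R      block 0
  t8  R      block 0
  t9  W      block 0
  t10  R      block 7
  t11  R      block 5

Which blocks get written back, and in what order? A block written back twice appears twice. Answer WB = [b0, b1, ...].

  0 | R B8 → L0 miss [-]
  1 | R B11 → L3 miss [-]
  2 | W B11 → L3 hit [D]
  3 | R B11 → L3 hit [D]
  4 | W B10 → L2 miss [D]
  5 | W B4 → L0 miss [D]
  6 | R B2 → L2 miss wb→B10 [-]
  7 | R B0 → L0 miss wb→B4 [-]
  8 | R B0 → L0 hit [-]
  9 | W B0 → L0 hit [D]
  10 | R B7 → L3 miss wb→B11 [-]
  11 | R B5 → L1 miss [-]

WB = [10, 4, 11]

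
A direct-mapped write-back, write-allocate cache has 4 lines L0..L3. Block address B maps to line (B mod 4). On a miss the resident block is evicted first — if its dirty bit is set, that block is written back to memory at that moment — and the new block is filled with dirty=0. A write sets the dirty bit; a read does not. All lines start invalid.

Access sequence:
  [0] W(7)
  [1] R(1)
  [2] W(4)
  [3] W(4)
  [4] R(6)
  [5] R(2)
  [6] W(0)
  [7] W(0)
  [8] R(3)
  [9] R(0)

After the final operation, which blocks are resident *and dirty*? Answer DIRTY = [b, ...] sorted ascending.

DIRTY = [0]

  0 | W B7 → L3 miss [D]
  1 | R B1 → L1 miss [-]
  2 | W B4 → L0 miss [D]
  3 | W B4 → L0 hit [D]
  4 | R B6 → L2 miss [-]
  5 | R B2 → L2 miss [-]
  6 | W B0 → L0 miss wb→B4 [D]
  7 | W B0 → L0 hit [D]
  8 | R B3 → L3 miss wb→B7 [-]
  9 | R B0 → L0 hit [D]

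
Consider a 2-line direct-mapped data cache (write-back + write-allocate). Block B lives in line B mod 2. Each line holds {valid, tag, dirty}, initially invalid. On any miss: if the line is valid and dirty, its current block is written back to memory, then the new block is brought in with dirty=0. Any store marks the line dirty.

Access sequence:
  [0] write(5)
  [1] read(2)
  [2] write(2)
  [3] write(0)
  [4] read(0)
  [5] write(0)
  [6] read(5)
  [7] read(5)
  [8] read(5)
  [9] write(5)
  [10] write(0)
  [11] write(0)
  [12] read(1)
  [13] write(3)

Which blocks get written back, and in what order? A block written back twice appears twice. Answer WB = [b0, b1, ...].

WB = [2, 5]

  0 | W B5 → L1 miss [D]
  1 | R B2 → L0 miss [-]
  2 | W B2 → L0 hit [D]
  3 | W B0 → L0 miss wb→B2 [D]
  4 | R B0 → L0 hit [D]
  5 | W B0 → L0 hit [D]
  6 | R B5 → L1 hit [D]
  7 | R B5 → L1 hit [D]
  8 | R B5 → L1 hit [D]
  9 | W B5 → L1 hit [D]
  10 | W B0 → L0 hit [D]
  11 | W B0 → L0 hit [D]
  12 | R B1 → L1 miss wb→B5 [-]
  13 | W B3 → L1 miss [D]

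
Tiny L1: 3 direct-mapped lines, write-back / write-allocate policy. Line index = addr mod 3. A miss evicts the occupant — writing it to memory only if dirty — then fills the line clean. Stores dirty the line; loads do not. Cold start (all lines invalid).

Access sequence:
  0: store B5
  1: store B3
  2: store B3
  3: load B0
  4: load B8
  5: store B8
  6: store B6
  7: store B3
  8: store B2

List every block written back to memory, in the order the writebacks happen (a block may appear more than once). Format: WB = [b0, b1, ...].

WB = [3, 5, 6, 8]

0: W B5 → L2 miss [D]
1: W B3 → L0 miss [D]
2: W B3 → L0 hit [D]
3: R B0 → L0 miss wb→B3 [-]
4: R B8 → L2 miss wb→B5 [-]
5: W B8 → L2 hit [D]
6: W B6 → L0 miss [D]
7: W B3 → L0 miss wb→B6 [D]
8: W B2 → L2 miss wb→B8 [D]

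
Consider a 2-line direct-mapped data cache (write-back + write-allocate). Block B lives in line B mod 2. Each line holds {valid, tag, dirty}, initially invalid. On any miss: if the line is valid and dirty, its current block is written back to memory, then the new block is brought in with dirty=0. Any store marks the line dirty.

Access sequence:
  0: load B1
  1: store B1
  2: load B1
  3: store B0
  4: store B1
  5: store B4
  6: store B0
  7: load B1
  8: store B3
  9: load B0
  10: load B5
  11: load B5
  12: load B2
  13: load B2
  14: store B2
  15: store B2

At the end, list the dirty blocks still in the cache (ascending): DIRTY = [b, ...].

DIRTY = [2]

  0 | R B1 → L1 miss [-]
  1 | W B1 → L1 hit [D]
  2 | R B1 → L1 hit [D]
  3 | W B0 → L0 miss [D]
  4 | W B1 → L1 hit [D]
  5 | W B4 → L0 miss wb→B0 [D]
  6 | W B0 → L0 miss wb→B4 [D]
  7 | R B1 → L1 hit [D]
  8 | W B3 → L1 miss wb→B1 [D]
  9 | R B0 → L0 hit [D]
  10 | R B5 → L1 miss wb→B3 [-]
  11 | R B5 → L1 hit [-]
  12 | R B2 → L0 miss wb→B0 [-]
  13 | R B2 → L0 hit [-]
  14 | W B2 → L0 hit [D]
  15 | W B2 → L0 hit [D]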